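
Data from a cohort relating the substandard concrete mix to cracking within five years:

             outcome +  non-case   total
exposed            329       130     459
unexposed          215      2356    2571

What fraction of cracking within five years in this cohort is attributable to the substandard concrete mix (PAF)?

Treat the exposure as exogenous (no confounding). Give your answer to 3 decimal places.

p₁ = P(outcome | exposed) = 329/459 = 0.71678
p₀ = P(outcome | unexposed) = 215/2571 = 0.083625
Exposure prevalence π = 459/3030 = 0.15149; overall risk P(Y=1) = 0.17954.
Under exogeneity, PAF = [P(Y=1) − p₀]/P(Y=1).
PAF = (0.17954 − 0.083625) / 0.17954 ≈ 0.5342

PAF ≈ 0.534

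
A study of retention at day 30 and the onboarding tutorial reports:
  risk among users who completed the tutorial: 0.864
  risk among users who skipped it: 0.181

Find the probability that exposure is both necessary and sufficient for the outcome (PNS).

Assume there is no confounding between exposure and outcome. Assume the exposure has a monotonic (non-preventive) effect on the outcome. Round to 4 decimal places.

Let p₁ = 0.864, p₀ = 0.181.
Under exogeneity and monotonicity, PNS = p₁ − p₀.
PNS = 0.864 − 0.181 = 0.683

PNS ≈ 0.6830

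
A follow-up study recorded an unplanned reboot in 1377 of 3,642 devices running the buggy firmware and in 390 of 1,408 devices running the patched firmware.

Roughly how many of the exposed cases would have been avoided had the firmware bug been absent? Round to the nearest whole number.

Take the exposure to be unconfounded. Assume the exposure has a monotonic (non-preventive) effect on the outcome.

p₁ = P(outcome | exposed) = 1377/3642 = 0.37809
p₀ = P(outcome | unexposed) = 390/1408 = 0.27699
PN = (p₁ − p₀)/p₁ = (0.37809 − 0.27699) / 0.37809 ≈ 0.26740.
Attributable cases ≈ PN × (exposed cases) = 0.26740 × 1377 ≈ 368.21.

about 368 cases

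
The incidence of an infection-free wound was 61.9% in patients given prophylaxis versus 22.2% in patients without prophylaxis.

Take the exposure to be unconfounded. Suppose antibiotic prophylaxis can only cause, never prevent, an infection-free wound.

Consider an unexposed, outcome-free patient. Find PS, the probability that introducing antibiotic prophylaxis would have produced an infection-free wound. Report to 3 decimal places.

p₁ = 0.619, p₀ = 0.222.
Under exogeneity and monotonicity, PS = (p₁ − p₀) / (1 − p₀).
PS = (0.619 − 0.222) / (1 − 0.222) = 0.397 / 0.778 ≈ 0.5103

PS ≈ 0.510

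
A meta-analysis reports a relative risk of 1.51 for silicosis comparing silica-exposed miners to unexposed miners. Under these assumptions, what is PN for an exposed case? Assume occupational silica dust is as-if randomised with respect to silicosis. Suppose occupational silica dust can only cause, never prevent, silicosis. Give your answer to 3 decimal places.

PN ≈ 0.338

Under exogeneity and monotonicity, PN = (RR − 1) / RR = 1 − 1/RR.
PN = (1.51 − 1) / 1.51 = 0.51 / 1.51 ≈ 0.3377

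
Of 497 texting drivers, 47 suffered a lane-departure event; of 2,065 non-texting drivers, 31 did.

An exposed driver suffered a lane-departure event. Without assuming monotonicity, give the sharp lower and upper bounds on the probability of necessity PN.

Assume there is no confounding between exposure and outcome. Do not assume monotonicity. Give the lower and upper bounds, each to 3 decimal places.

0.841 ≤ PN ≤ 1.000

p₁ = P(outcome | exposed) = 47/497 = 0.094567
p₀ = P(outcome | unexposed) = 31/2065 = 0.015012
Under exogeneity alone the bounds on PN are max{0,(p₁−p₀)/p₁} ≤ PN ≤ min{1,(1−p₀)/p₁}.
  lower = (p₁ − p₀)/p₁ = 0.079555 / 0.094567 ≈ 0.8413
  upper = min{1, (1 − p₀)/p₁} = 0.98499 / 0.094567 ≈ 10.4157 → capped at 1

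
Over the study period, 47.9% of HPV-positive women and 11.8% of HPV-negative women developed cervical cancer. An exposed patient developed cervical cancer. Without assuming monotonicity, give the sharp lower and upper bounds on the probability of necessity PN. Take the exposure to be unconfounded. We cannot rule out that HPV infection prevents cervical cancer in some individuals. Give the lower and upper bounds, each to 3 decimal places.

0.754 ≤ PN ≤ 1.000

p₁ = 0.479, p₀ = 0.118.
Under exogeneity alone the bounds on PN are max{0,(p₁−p₀)/p₁} ≤ PN ≤ min{1,(1−p₀)/p₁}.
  lower = (p₁ − p₀)/p₁ = 0.361 / 0.479 ≈ 0.7537
  upper = min{1, (1 − p₀)/p₁} = 0.882 / 0.479 ≈ 1.8413 → capped at 1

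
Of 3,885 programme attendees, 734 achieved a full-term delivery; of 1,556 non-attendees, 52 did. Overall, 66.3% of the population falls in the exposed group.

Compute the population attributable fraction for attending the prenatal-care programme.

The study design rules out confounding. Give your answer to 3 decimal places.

PAF ≈ 0.755

p₁ = P(outcome | exposed) = 734/3885 = 0.18893
p₀ = P(outcome | unexposed) = 52/1556 = 0.033419
Overall risk P(Y=1) = π·p₁ + (1−π)·p₀ = 0.663×0.18893 + 0.337×0.033419 = 0.13652.
Under exogeneity, PAF = [P(Y=1) − p₀] / P(Y=1).
PAF = (0.13652 − 0.033419) / 0.13652 ≈ 0.7552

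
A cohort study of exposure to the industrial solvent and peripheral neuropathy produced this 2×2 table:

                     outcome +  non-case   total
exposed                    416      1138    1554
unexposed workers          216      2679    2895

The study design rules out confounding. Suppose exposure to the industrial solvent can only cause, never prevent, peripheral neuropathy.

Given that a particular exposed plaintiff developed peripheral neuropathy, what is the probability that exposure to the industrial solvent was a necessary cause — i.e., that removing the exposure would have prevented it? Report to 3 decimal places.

p₁ = P(outcome | exposed) = 416/1554 = 0.2677
p₀ = P(outcome | unexposed) = 216/2895 = 0.074611
Under exogeneity and monotonicity, PN = (p₁ − p₀) / p₁.
PN = (0.2677 − 0.074611) / 0.2677 = 0.19308 / 0.2677 ≈ 0.7213

PN ≈ 0.721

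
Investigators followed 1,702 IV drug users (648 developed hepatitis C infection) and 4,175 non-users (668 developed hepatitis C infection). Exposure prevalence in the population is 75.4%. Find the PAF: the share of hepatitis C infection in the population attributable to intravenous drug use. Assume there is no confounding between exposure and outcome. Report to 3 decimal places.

p₁ = P(outcome | exposed) = 648/1702 = 0.38073
p₀ = P(outcome | unexposed) = 668/4175 = 0.16
Overall risk P(Y=1) = π·p₁ + (1−π)·p₀ = 0.754×0.38073 + 0.246×0.16 = 0.32643.
Under exogeneity, PAF = [P(Y=1) − p₀] / P(Y=1).
PAF = (0.32643 − 0.16) / 0.32643 ≈ 0.5098

PAF ≈ 0.510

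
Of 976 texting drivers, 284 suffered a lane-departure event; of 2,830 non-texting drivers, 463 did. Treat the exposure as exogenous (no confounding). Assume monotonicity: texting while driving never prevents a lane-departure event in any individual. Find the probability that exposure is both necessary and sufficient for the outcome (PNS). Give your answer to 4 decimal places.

p₁ = P(outcome | exposed) = 284/976 = 0.29098
p₀ = P(outcome | unexposed) = 463/2830 = 0.1636
Under exogeneity and monotonicity, PNS = p₁ − p₀.
PNS = 0.29098 − 0.1636 = 0.12738

PNS ≈ 0.1274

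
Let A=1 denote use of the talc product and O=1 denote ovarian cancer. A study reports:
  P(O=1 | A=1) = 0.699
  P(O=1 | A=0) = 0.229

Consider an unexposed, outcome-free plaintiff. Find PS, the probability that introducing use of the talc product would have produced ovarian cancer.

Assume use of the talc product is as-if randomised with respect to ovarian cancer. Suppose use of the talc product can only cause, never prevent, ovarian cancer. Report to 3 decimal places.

Let p₁ = 0.699, p₀ = 0.229.
Under exogeneity and monotonicity, PS = (p₁ − p₀) / (1 − p₀).
PS = (0.699 − 0.229) / (1 − 0.229) = 0.47 / 0.771 ≈ 0.6096

PS ≈ 0.610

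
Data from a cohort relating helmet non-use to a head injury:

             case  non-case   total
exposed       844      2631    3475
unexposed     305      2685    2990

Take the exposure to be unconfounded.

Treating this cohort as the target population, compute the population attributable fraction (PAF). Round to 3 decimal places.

p₁ = P(outcome | exposed) = 844/3475 = 0.24288
p₀ = P(outcome | unexposed) = 305/2990 = 0.10201
Exposure prevalence π = 3475/6465 = 0.53751; overall risk P(Y=1) = 0.17773.
Under exogeneity, PAF = [P(Y=1) − p₀]/P(Y=1).
PAF = (0.17773 − 0.10201) / 0.17773 ≈ 0.4260

PAF ≈ 0.426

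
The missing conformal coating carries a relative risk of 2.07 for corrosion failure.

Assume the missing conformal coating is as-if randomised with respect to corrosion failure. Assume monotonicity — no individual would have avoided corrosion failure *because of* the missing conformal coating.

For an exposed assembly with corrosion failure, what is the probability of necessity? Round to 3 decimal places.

Under exogeneity and monotonicity, PN = (RR − 1) / RR = 1 − 1/RR.
PN = (2.07 − 1) / 2.07 = 1.07 / 2.07 ≈ 0.5169

PN ≈ 0.517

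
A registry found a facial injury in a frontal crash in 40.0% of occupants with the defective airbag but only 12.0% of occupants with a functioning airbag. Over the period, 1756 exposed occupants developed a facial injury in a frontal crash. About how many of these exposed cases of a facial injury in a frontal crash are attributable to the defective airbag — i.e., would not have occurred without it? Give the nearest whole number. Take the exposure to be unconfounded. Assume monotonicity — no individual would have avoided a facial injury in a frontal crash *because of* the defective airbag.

p₁ = 0.4, p₀ = 0.12.
PN = (p₁ − p₀)/p₁ = (0.4 − 0.12) / 0.4 ≈ 0.70000.
Attributable cases ≈ PN × (exposed cases) = 0.70000 × 1756 ≈ 1229.20.

about 1229 cases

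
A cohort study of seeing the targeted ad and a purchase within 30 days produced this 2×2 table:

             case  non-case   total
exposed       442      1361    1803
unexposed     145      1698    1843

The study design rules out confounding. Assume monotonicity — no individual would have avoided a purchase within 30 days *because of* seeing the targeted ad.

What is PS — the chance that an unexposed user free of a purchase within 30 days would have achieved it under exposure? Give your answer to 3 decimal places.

p₁ = P(outcome | exposed) = 442/1803 = 0.24515
p₀ = P(outcome | unexposed) = 145/1843 = 0.078676
Under exogeneity and monotonicity, PS = (p₁ − p₀) / (1 − p₀).
PS = (0.24515 − 0.078676) / (1 − 0.078676) = 0.16647 / 0.92132 ≈ 0.1807

PS ≈ 0.181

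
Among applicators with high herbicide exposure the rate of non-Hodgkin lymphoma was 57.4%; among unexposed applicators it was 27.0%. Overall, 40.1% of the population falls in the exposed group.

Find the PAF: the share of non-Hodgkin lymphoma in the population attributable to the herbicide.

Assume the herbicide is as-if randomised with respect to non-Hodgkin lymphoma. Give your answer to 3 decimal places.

p₁ = 0.574, p₀ = 0.27.
Overall risk P(Y=1) = π·p₁ + (1−π)·p₀ = 0.401×0.574 + 0.599×0.27 = 0.3919.
Under exogeneity, PAF = [P(Y=1) − p₀] / P(Y=1).
PAF = (0.3919 − 0.27) / 0.3919 ≈ 0.3111

PAF ≈ 0.311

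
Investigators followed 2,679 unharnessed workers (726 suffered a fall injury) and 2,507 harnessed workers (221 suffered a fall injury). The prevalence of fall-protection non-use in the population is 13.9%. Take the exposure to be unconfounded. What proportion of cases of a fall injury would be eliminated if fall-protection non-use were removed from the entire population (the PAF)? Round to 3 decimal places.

p₁ = P(outcome | exposed) = 726/2679 = 0.271
p₀ = P(outcome | unexposed) = 221/2507 = 0.088153
Overall risk P(Y=1) = π·p₁ + (1−π)·p₀ = 0.139×0.271 + 0.861×0.088153 = 0.11357.
Under exogeneity, PAF = [P(Y=1) − p₀] / P(Y=1).
PAF = (0.11357 − 0.088153) / 0.11357 ≈ 0.2238

PAF ≈ 0.224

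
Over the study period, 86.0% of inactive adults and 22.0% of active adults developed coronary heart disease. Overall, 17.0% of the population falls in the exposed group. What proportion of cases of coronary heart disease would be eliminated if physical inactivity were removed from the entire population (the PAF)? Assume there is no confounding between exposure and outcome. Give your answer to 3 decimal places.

PAF ≈ 0.331

p₁ = 0.86, p₀ = 0.22.
Overall risk P(Y=1) = π·p₁ + (1−π)·p₀ = 0.17×0.86 + 0.83×0.22 = 0.3288.
Under exogeneity, PAF = [P(Y=1) − p₀] / P(Y=1).
PAF = (0.3288 − 0.22) / 0.3288 ≈ 0.3309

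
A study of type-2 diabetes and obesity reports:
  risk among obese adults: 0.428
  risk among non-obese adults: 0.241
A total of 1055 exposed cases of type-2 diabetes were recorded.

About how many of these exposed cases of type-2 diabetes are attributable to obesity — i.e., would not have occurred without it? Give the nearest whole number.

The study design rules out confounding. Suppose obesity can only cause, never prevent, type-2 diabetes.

about 461 cases

Let p₁ = 0.428, p₀ = 0.241.
PN = (p₁ − p₀)/p₁ = (0.428 − 0.241) / 0.428 ≈ 0.43692.
Attributable cases ≈ PN × (exposed cases) = 0.43692 × 1055 ≈ 460.95.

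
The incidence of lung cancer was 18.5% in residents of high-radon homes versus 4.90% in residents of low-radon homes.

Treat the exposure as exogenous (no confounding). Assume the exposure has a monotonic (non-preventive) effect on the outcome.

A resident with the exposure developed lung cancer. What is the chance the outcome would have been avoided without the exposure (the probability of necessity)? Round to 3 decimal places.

p₁ = 0.185, p₀ = 0.049.
Under exogeneity and monotonicity, PN = (p₁ − p₀) / p₁.
PN = (0.185 − 0.049) / 0.185 = 0.136 / 0.185 ≈ 0.7351

PN ≈ 0.735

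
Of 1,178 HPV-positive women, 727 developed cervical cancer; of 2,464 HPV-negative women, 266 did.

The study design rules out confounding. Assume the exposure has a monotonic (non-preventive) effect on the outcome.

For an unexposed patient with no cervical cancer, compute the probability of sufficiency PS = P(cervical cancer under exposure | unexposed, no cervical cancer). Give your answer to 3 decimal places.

PS ≈ 0.571

p₁ = P(outcome | exposed) = 727/1178 = 0.61715
p₀ = P(outcome | unexposed) = 266/2464 = 0.10795
Under exogeneity and monotonicity, PS = (p₁ − p₀) / (1 − p₀).
PS = (0.61715 − 0.10795) / (1 − 0.10795) = 0.50919 / 0.89205 ≈ 0.5708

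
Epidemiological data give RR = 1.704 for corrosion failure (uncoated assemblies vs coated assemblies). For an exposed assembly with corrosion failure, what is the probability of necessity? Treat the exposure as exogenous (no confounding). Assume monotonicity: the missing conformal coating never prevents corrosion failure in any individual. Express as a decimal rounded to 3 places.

PN ≈ 0.413

Under exogeneity and monotonicity, PN = (RR − 1) / RR = 1 − 1/RR.
PN = (1.704 − 1) / 1.704 = 0.704 / 1.704 ≈ 0.4131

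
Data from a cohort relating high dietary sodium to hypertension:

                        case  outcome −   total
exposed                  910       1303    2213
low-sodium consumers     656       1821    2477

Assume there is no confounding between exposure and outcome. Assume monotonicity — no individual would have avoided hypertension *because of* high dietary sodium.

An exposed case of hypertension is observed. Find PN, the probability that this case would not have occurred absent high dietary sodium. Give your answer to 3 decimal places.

p₁ = P(outcome | exposed) = 910/2213 = 0.41121
p₀ = P(outcome | unexposed) = 656/2477 = 0.26484
Under exogeneity and monotonicity, PN = (p₁ − p₀)/p₁.
PN = (0.41121 − 0.26484) / 0.41121 ≈ 0.3560

PN ≈ 0.356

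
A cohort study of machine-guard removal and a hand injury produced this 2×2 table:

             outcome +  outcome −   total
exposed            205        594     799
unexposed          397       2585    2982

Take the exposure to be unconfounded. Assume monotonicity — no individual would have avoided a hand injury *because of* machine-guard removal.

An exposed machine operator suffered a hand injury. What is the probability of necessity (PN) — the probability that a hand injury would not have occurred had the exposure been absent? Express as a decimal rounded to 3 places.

PN ≈ 0.481

p₁ = P(outcome | exposed) = 205/799 = 0.25657
p₀ = P(outcome | unexposed) = 397/2982 = 0.13313
Under exogeneity and monotonicity, PN = (p₁ − p₀) / p₁.
PN = (0.25657 − 0.13313) / 0.25657 = 0.12344 / 0.25657 ≈ 0.4811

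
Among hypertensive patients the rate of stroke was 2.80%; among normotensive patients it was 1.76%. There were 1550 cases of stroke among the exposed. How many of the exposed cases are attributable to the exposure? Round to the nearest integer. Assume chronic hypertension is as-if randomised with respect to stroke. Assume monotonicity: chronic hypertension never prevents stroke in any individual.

about 576 cases

p₁ = 0.028, p₀ = 0.0176.
PN = (p₁ − p₀)/p₁ = (0.028 − 0.0176) / 0.028 ≈ 0.37143.
Attributable cases ≈ PN × (exposed cases) = 0.37143 × 1550 ≈ 575.71.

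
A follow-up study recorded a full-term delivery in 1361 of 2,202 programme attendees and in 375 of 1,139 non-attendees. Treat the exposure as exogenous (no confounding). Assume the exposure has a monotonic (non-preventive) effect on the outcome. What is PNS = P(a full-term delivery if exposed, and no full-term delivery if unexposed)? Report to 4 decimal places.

PNS ≈ 0.2888

p₁ = P(outcome | exposed) = 1361/2202 = 0.61807
p₀ = P(outcome | unexposed) = 375/1139 = 0.32924
Under exogeneity and monotonicity, PNS = p₁ − p₀.
PNS = 0.61807 − 0.32924 = 0.28884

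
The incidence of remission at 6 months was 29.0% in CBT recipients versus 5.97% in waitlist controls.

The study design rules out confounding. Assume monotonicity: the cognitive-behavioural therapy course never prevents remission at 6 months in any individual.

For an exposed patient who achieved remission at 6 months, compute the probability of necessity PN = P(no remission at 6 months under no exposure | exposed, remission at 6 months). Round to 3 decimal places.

p₁ = 0.29, p₀ = 0.0597.
Under exogeneity and monotonicity, PN = (p₁ − p₀) / p₁.
PN = (0.29 − 0.0597) / 0.29 = 0.2303 / 0.29 ≈ 0.7941

PN ≈ 0.794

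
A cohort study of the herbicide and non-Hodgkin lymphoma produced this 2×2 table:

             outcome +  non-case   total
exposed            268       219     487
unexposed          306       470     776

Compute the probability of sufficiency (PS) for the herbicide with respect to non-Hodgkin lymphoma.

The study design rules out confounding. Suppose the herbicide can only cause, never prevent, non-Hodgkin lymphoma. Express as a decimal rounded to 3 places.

PS ≈ 0.258

p₁ = P(outcome | exposed) = 268/487 = 0.55031
p₀ = P(outcome | unexposed) = 306/776 = 0.39433
Under exogeneity and monotonicity, PS = (p₁ − p₀) / (1 − p₀).
PS = (0.55031 − 0.39433) / (1 − 0.39433) = 0.15598 / 0.60567 ≈ 0.2575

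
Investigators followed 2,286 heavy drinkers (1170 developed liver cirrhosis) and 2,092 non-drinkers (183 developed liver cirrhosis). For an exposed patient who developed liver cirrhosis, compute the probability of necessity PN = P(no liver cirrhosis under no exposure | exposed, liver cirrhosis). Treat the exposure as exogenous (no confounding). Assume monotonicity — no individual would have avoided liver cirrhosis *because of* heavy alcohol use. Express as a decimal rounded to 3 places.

PN ≈ 0.829

p₁ = P(outcome | exposed) = 1170/2286 = 0.51181
p₀ = P(outcome | unexposed) = 183/2092 = 0.087476
Under exogeneity and monotonicity, PN = (p₁ − p₀) / p₁.
PN = (0.51181 − 0.087476) / 0.51181 = 0.42433 / 0.51181 ≈ 0.8291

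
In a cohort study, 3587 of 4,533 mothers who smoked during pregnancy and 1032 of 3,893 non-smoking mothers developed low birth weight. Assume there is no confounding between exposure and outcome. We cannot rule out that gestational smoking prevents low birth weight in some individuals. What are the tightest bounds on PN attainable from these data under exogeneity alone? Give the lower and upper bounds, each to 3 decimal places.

0.665 ≤ PN ≤ 0.929

p₁ = P(outcome | exposed) = 3587/4533 = 0.79131
p₀ = P(outcome | unexposed) = 1032/3893 = 0.26509
Under exogeneity alone the bounds on PN are max{0,(p₁−p₀)/p₁} ≤ PN ≤ min{1,(1−p₀)/p₁}.
  lower = (p₁ − p₀)/p₁ = 0.52622 / 0.79131 ≈ 0.6650
  upper = min{1, (1 − p₀)/p₁} = 0.73491 / 0.79131 ≈ 0.9287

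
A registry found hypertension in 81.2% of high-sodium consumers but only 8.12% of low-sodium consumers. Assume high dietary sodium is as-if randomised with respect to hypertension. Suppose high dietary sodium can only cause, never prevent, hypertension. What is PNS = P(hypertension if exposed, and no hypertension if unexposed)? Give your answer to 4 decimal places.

PNS ≈ 0.7308

p₁ = 0.812, p₀ = 0.0812.
Under exogeneity and monotonicity, PNS = p₁ − p₀.
PNS = 0.812 − 0.0812 = 0.7308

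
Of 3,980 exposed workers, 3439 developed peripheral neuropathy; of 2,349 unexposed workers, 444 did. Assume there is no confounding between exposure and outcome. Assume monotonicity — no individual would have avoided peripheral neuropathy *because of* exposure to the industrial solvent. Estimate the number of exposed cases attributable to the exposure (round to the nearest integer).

about 2687 cases

p₁ = P(outcome | exposed) = 3439/3980 = 0.86407
p₀ = P(outcome | unexposed) = 444/2349 = 0.18902
PN = (p₁ − p₀)/p₁ = (0.86407 − 0.18902) / 0.86407 ≈ 0.78125.
Attributable cases ≈ PN × (exposed cases) = 0.78125 × 3439 ≈ 2686.71.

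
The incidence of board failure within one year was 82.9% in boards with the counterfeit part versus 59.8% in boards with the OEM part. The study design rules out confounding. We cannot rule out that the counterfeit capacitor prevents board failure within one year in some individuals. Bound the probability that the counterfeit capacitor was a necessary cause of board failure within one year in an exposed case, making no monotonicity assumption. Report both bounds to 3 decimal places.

0.279 ≤ PN ≤ 0.485

p₁ = 0.829, p₀ = 0.598.
Under exogeneity alone the bounds on PN are max{0,(p₁−p₀)/p₁} ≤ PN ≤ min{1,(1−p₀)/p₁}.
  lower = (p₁ − p₀)/p₁ = 0.231 / 0.829 ≈ 0.2786
  upper = min{1, (1 − p₀)/p₁} = 0.402 / 0.829 ≈ 0.4849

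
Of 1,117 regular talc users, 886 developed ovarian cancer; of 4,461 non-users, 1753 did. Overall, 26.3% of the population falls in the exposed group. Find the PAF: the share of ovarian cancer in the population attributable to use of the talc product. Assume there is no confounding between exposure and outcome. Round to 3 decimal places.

p₁ = P(outcome | exposed) = 886/1117 = 0.7932
p₀ = P(outcome | unexposed) = 1753/4461 = 0.39296
Overall risk P(Y=1) = π·p₁ + (1−π)·p₀ = 0.263×0.7932 + 0.737×0.39296 = 0.49822.
Under exogeneity, PAF = [P(Y=1) − p₀] / P(Y=1).
PAF = (0.49822 − 0.39296) / 0.49822 ≈ 0.2113

PAF ≈ 0.211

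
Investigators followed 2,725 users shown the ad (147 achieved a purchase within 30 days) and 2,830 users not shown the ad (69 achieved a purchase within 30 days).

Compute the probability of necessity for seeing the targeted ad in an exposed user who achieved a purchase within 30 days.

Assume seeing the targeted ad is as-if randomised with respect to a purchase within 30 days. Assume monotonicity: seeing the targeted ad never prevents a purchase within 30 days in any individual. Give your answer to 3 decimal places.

PN ≈ 0.548

p₁ = P(outcome | exposed) = 147/2725 = 0.053945
p₀ = P(outcome | unexposed) = 69/2830 = 0.024382
Under exogeneity and monotonicity, PN = (p₁ − p₀) / p₁.
PN = (0.053945 − 0.024382) / 0.053945 = 0.029563 / 0.053945 ≈ 0.5480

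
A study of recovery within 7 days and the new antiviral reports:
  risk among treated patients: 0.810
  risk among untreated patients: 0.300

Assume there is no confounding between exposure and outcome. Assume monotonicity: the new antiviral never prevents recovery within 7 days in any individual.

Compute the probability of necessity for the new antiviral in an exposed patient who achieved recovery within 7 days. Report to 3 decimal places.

PN ≈ 0.630

Let p₁ = 0.81, p₀ = 0.3.
Under exogeneity and monotonicity, PN = (p₁ − p₀) / p₁.
PN = (0.81 − 0.3) / 0.81 = 0.51 / 0.81 ≈ 0.6296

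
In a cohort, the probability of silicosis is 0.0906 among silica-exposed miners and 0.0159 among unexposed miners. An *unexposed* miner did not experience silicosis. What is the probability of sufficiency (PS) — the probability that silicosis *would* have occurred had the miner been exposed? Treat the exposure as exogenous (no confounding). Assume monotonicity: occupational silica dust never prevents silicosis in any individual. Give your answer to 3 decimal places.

PS ≈ 0.076

Let p₁ = 0.0906, p₀ = 0.0159.
Under exogeneity and monotonicity, PS = (p₁ − p₀) / (1 − p₀).
PS = (0.0906 − 0.0159) / (1 − 0.0159) = 0.0747 / 0.9841 ≈ 0.0759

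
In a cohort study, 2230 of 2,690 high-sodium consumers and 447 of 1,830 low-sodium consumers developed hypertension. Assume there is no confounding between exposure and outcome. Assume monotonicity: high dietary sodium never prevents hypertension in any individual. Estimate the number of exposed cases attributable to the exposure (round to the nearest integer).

about 1573 cases

p₁ = P(outcome | exposed) = 2230/2690 = 0.829
p₀ = P(outcome | unexposed) = 447/1830 = 0.24426
PN = (p₁ − p₀)/p₁ = (0.829 − 0.24426) / 0.829 ≈ 0.70535.
Attributable cases ≈ PN × (exposed cases) = 0.70535 × 2230 ≈ 1572.93.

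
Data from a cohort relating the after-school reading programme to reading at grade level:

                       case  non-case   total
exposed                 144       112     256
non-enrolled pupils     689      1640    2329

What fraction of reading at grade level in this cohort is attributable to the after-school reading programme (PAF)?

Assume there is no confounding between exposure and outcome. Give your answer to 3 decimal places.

p₁ = P(outcome | exposed) = 144/256 = 0.5625
p₀ = P(outcome | unexposed) = 689/2329 = 0.29584
Exposure prevalence π = 256/2585 = 0.099033; overall risk P(Y=1) = 0.32224.
Under exogeneity, PAF = [P(Y=1) − p₀]/P(Y=1).
PAF = (0.32224 − 0.29584) / 0.32224 ≈ 0.0820

PAF ≈ 0.082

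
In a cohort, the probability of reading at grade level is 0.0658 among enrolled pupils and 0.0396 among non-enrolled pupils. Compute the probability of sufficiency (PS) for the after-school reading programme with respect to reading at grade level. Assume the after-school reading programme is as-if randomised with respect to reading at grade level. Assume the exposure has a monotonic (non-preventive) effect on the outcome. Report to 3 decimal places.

Let p₁ = 0.0658, p₀ = 0.0396.
Under exogeneity and monotonicity, PS = (p₁ − p₀) / (1 − p₀).
PS = (0.0658 − 0.0396) / (1 − 0.0396) = 0.0262 / 0.9604 ≈ 0.0273

PS ≈ 0.027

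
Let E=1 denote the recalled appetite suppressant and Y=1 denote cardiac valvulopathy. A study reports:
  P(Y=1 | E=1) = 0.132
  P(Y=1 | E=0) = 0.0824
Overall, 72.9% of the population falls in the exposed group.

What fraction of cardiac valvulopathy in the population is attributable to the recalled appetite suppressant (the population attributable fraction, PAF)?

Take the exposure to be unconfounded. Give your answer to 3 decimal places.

PAF ≈ 0.305

Let p₁ = 0.132, p₀ = 0.0824.
Overall risk P(Y=1) = π·p₁ + (1−π)·p₀ = 0.729×0.132 + 0.271×0.0824 = 0.11856.
Under exogeneity, PAF = [P(Y=1) − p₀] / P(Y=1).
PAF = (0.11856 − 0.0824) / 0.11856 ≈ 0.3050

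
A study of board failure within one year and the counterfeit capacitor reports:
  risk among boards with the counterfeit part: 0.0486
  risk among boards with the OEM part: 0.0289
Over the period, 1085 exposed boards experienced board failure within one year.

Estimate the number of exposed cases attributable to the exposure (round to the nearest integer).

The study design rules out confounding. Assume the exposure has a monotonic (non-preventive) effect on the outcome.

Let p₁ = 0.0486, p₀ = 0.0289.
PN = (p₁ − p₀)/p₁ = (0.0486 − 0.0289) / 0.0486 ≈ 0.40535.
Attributable cases ≈ PN × (exposed cases) = 0.40535 × 1085 ≈ 439.80.

about 440 cases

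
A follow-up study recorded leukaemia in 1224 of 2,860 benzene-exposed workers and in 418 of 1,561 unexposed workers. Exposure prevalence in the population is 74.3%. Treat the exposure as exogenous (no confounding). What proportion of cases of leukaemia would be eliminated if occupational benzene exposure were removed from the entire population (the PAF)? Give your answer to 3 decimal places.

p₁ = P(outcome | exposed) = 1224/2860 = 0.42797
p₀ = P(outcome | unexposed) = 418/1561 = 0.26778
Overall risk P(Y=1) = π·p₁ + (1−π)·p₀ = 0.743×0.42797 + 0.257×0.26778 = 0.3868.
Under exogeneity, PAF = [P(Y=1) − p₀] / P(Y=1).
PAF = (0.3868 − 0.26778) / 0.3868 ≈ 0.3077

PAF ≈ 0.308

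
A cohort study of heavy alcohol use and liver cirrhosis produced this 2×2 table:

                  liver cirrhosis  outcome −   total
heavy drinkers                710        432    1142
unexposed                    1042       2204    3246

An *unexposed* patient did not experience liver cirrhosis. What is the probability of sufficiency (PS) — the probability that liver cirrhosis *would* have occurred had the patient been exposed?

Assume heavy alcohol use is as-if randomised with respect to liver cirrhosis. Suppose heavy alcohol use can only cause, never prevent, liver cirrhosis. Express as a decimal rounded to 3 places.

PS ≈ 0.443

p₁ = P(outcome | exposed) = 710/1142 = 0.62172
p₀ = P(outcome | unexposed) = 1042/3246 = 0.32101
Under exogeneity and monotonicity, PS = (p₁ − p₀) / (1 − p₀).
PS = (0.62172 − 0.32101) / (1 − 0.32101) = 0.30071 / 0.67899 ≈ 0.4429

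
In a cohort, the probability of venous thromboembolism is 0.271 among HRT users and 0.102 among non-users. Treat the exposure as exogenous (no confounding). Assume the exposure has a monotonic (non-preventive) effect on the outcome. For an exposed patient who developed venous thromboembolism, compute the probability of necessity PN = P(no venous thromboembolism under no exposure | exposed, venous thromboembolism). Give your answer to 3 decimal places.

PN ≈ 0.624

Let p₁ = 0.271, p₀ = 0.102.
Under exogeneity and monotonicity, PN = (p₁ − p₀) / p₁.
PN = (0.271 − 0.102) / 0.271 = 0.169 / 0.271 ≈ 0.6236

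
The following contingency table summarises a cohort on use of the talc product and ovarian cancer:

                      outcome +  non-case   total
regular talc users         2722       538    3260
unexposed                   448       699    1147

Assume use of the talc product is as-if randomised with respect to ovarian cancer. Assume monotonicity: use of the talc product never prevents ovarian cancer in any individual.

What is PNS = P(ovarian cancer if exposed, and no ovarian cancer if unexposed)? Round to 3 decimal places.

p₁ = P(outcome | exposed) = 2722/3260 = 0.83497
p₀ = P(outcome | unexposed) = 448/1147 = 0.39058
Under exogeneity and monotonicity, PNS = p₁ − p₀.
PNS = 0.83497 − 0.39058 = 0.44439

PNS ≈ 0.444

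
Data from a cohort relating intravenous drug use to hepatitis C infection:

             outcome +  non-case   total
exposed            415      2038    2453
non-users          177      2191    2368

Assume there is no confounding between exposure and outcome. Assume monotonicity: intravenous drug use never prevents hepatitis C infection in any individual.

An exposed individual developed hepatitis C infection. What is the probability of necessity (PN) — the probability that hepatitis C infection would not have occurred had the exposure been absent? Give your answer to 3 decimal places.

p₁ = P(outcome | exposed) = 415/2453 = 0.16918
p₀ = P(outcome | unexposed) = 177/2368 = 0.074747
Under exogeneity and monotonicity, PN = (p₁ − p₀)/p₁.
PN = (0.16918 − 0.074747) / 0.16918 ≈ 0.5582

PN ≈ 0.558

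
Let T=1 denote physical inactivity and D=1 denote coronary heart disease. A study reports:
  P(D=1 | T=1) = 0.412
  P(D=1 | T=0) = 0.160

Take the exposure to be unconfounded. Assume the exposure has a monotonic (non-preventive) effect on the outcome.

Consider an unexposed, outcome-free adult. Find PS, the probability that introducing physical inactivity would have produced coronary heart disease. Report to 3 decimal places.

Let p₁ = 0.412, p₀ = 0.16.
Under exogeneity and monotonicity, PS = (p₁ − p₀) / (1 − p₀).
PS = (0.412 − 0.16) / (1 − 0.16) = 0.252 / 0.84 ≈ 0.3000

PS ≈ 0.300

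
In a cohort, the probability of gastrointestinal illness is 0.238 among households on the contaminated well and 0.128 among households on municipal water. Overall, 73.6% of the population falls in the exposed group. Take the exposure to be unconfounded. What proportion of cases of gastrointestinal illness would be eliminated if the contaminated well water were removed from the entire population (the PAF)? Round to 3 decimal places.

PAF ≈ 0.387

Let p₁ = 0.238, p₀ = 0.128.
Overall risk P(Y=1) = π·p₁ + (1−π)·p₀ = 0.736×0.238 + 0.264×0.128 = 0.20896.
Under exogeneity, PAF = [P(Y=1) − p₀] / P(Y=1).
PAF = (0.20896 − 0.128) / 0.20896 ≈ 0.3874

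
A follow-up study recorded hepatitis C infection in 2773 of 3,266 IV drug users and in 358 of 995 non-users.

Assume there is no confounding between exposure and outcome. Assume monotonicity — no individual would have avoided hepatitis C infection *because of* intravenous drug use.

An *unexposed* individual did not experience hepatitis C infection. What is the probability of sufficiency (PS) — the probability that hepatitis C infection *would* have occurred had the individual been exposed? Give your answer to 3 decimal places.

p₁ = P(outcome | exposed) = 2773/3266 = 0.84905
p₀ = P(outcome | unexposed) = 358/995 = 0.3598
Under exogeneity and monotonicity, PS = (p₁ − p₀) / (1 − p₀).
PS = (0.84905 − 0.3598) / (1 − 0.3598) = 0.48925 / 0.6402 ≈ 0.7642

PS ≈ 0.764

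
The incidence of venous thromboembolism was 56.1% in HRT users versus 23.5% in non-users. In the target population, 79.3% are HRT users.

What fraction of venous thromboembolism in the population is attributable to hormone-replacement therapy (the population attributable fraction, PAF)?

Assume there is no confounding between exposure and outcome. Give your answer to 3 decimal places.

p₁ = 0.561, p₀ = 0.235.
Overall risk P(Y=1) = π·p₁ + (1−π)·p₀ = 0.793×0.561 + 0.207×0.235 = 0.49352.
Under exogeneity, PAF = [P(Y=1) − p₀] / P(Y=1).
PAF = (0.49352 − 0.235) / 0.49352 ≈ 0.5238

PAF ≈ 0.524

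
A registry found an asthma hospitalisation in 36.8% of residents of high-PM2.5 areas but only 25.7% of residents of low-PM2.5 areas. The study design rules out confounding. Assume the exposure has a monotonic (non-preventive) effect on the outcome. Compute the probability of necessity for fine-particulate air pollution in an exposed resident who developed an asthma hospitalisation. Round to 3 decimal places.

PN ≈ 0.302

p₁ = 0.368, p₀ = 0.257.
Under exogeneity and monotonicity, PN = (p₁ − p₀) / p₁.
PN = (0.368 − 0.257) / 0.368 = 0.111 / 0.368 ≈ 0.3016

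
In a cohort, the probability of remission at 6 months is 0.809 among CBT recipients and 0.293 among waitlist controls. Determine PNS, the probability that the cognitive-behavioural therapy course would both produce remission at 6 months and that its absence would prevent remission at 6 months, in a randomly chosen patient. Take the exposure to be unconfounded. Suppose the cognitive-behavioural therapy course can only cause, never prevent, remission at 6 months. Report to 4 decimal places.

Let p₁ = 0.809, p₀ = 0.293.
Under exogeneity and monotonicity, PNS = p₁ − p₀.
PNS = 0.809 − 0.293 = 0.516

PNS ≈ 0.5160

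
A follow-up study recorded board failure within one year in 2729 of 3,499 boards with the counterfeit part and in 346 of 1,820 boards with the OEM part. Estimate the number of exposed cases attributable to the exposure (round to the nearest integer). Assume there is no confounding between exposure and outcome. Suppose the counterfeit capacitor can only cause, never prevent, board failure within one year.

p₁ = P(outcome | exposed) = 2729/3499 = 0.77994
p₀ = P(outcome | unexposed) = 346/1820 = 0.19011
PN = (p₁ − p₀)/p₁ = (0.77994 − 0.19011) / 0.77994 ≈ 0.75625.
Attributable cases ≈ PN × (exposed cases) = 0.75625 × 2729 ≈ 2063.81.

about 2064 cases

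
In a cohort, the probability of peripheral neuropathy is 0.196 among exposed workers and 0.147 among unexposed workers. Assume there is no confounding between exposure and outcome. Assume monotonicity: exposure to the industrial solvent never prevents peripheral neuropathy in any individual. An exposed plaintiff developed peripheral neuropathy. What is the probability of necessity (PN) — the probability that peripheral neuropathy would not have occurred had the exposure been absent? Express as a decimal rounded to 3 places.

Let p₁ = 0.196, p₀ = 0.147.
Under exogeneity and monotonicity, PN = (p₁ − p₀) / p₁.
PN = (0.196 − 0.147) / 0.196 = 0.049 / 0.196 ≈ 0.2500

PN ≈ 0.250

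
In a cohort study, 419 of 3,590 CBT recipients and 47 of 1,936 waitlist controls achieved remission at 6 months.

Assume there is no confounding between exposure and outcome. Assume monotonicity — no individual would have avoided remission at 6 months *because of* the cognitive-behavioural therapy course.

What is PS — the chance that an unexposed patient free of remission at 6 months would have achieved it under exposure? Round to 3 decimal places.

PS ≈ 0.095

p₁ = P(outcome | exposed) = 419/3590 = 0.11671
p₀ = P(outcome | unexposed) = 47/1936 = 0.024277
Under exogeneity and monotonicity, PS = (p₁ − p₀) / (1 − p₀).
PS = (0.11671 − 0.024277) / (1 − 0.024277) = 0.092436 / 0.97572 ≈ 0.0947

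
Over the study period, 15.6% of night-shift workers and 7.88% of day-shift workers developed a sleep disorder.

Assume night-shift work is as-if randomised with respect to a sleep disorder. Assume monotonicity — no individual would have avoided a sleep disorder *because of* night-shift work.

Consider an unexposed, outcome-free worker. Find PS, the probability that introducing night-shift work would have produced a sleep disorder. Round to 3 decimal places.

p₁ = 0.156, p₀ = 0.0788.
Under exogeneity and monotonicity, PS = (p₁ − p₀) / (1 − p₀).
PS = (0.156 − 0.0788) / (1 − 0.0788) = 0.0772 / 0.9212 ≈ 0.0838

PS ≈ 0.084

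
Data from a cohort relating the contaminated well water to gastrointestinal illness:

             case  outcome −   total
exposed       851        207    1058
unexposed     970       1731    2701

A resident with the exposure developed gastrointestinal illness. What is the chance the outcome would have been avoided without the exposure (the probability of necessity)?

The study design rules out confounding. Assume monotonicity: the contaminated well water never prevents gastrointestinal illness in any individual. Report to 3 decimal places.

p₁ = P(outcome | exposed) = 851/1058 = 0.80435
p₀ = P(outcome | unexposed) = 970/2701 = 0.35913
Under exogeneity and monotonicity, PN = (p₁ − p₀) / p₁.
PN = (0.80435 − 0.35913) / 0.80435 = 0.44522 / 0.80435 ≈ 0.5535

PN ≈ 0.554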